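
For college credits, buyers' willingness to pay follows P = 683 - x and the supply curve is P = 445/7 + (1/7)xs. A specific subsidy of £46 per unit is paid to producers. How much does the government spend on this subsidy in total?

Pre-subsidy: 683 - x = 445/7 + (1/7)x gives x* = 542 and P* = 141.
With the subsidy, sellers receive Ps = Pb + 46 for each unit, where Pb is the price buyers pay.
On the curves, Pb = 683 - x and Ps = 445/7 + (1/7)x; the wedge Ps − Pb = 46 gives 445/7 + (1/7)x − (683 - x) = 46, so x' = 582.25.
Then Pb = 683 − 1·582.25 = 100.75 and Ps = 445/7 + (1/7)·582.25 = 146.75.
Government outlay = subsidy × quantity = 46 × 582.25 = 26783.5.

Government cost = £26783.5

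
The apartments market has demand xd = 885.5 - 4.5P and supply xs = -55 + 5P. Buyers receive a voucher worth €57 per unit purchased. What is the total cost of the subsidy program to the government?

Government cost = €32775

Pre-subsidy: 885.5 - 4.5P = -55 + 5P gives P* = 99, x* = 440.
With the rebate, buyers effectively pay Pb = Ps − 57, where Ps is the price sellers receive.
Demand in terms of Ps becomes xd = 885.5 − 4.5(Ps − 57) = 1142 - 4.5Ps. Setting this equal to supply: 1142 - 4.5Ps = -55 + 5Ps, so Ps = 126.
Buyers pay Pb = 126 − 57 = 69; x' = -55 + 5·126 = 575.
Government outlay = subsidy × quantity = 57 × 575 = 32775.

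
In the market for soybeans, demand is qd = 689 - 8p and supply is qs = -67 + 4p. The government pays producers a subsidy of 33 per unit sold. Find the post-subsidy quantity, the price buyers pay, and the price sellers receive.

q' = 273; buyers pay 52; sellers receive 85

Pre-subsidy: 689 - 8p = -67 + 4p gives p* = 63, q* = 185.
With the subsidy, sellers receive ps = pb + 33 for each unit, where pb is the price buyers pay.
Supply in terms of pb becomes qs = -67 + 4(pb + 33) = 65 + 4pb. Setting this equal to demand: 689 - 8pb = 65 + 4pb, so pb = 52.
Sellers receive ps = 52 + 33 = 85; q' = 689 − 8·52 = 273.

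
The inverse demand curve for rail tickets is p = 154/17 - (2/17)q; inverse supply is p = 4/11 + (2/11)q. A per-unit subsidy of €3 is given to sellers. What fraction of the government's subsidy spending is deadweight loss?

Pre-subsidy: 154/17 - (2/17)q = 4/11 + (2/11)q gives q* = 813/28 and p* = 79/14.
With the subsidy, sellers receive ps = pb + 3 for each unit, where pb is the price buyers pay.
On the curves, pb = 154/17 - (2/17)q and ps = 4/11 + (2/11)q; the wedge ps − pb = 3 gives 4/11 + (2/11)q − (154/17 - (2/17)q) = 3, so q' = 2187/56.
Then pb = 154/17 − (2/17)·(2187/56) = 125/28 and ps = 4/11 + (2/11)·(2187/56) = 209/28.
ΔCS = ½(813/28 + 2187/56)(79/14 − 125/28) = 125829/3136; ΔPS = ½(813/28 + 2187/56)(209/28 − 79/14) = 194463/3136.
Government spending = 3 × 2187/56 = 6561/56.
DWL = ½ × 3 × (2187/56 − 813/28) = 1683/112; fraction = (1683/112) / (6561/56) = 187/1458.

DWL / government spending = 187/1458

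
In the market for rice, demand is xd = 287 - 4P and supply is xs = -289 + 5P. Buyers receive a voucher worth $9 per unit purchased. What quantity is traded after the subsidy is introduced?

Pre-subsidy: 287 - 4P = -289 + 5P gives P* = 64, x* = 31.
With the rebate, buyers effectively pay Pb = Ps − 9, where Ps is the price sellers receive.
Demand in terms of Ps becomes xd = 287 − 4(Ps − 9) = 323 - 4Ps. Setting this equal to supply: 323 - 4Ps = -289 + 5Ps, so Ps = 68.
Buyers pay Pb = 68 − 9 = 59; x' = -289 + 5·68 = 51.

x' = 51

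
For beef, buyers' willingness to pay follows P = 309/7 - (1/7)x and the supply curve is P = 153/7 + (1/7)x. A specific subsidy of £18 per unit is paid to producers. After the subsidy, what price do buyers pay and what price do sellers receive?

Pre-subsidy: 309/7 - (1/7)x = 153/7 + (1/7)x gives x* = 78 and P* = 33.
With the subsidy, sellers receive Ps = Pb + 18 for each unit, where Pb is the price buyers pay.
On the curves, Pb = 309/7 - (1/7)x and Ps = 153/7 + (1/7)x; the wedge Ps − Pb = 18 gives 153/7 + (1/7)x − (309/7 - (1/7)x) = 18, so x' = 141.
Then Pb = 309/7 − (1/7)·141 = 24 and Ps = 153/7 + (1/7)·141 = 42.

Buyers pay £24; sellers receive £42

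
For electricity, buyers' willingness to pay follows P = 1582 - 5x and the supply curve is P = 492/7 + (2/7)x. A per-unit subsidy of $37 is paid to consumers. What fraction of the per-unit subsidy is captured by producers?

Pre-subsidy: 1582 - 5x = 492/7 + (2/7)x gives x* = 286 and P* = 152.
With the rebate, buyers effectively pay Pb = Ps − 37, where Ps is the price sellers receive.
On the curves, Pb = 1582 - 5x and Ps = 492/7 + (2/7)x; the wedge Ps − Pb = 37 gives 492/7 + (2/7)x − (1582 - 5x) = 37, so x' = 293.
Then Pb = 1582 − 5·293 = 117 and Ps = 492/7 + (2/7)·293 = 154.
Buyers' price falls by P* − Pb = 152 − 117 = 35; sellers' price rises by Ps − P* = 154 − 152 = 2.
So producers capture 2/37 = 2/37 of each unit of subsidy.

Producer share = 2/37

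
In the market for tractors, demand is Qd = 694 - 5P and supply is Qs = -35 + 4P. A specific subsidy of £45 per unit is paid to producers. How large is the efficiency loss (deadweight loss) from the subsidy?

Pre-subsidy: 694 - 5P = -35 + 4P gives P* = 81, Q* = 289.
With the subsidy, sellers receive Ps = Pb + 45 for each unit, where Pb is the price buyers pay.
Supply in terms of Pb becomes Qs = -35 + 4(Pb + 45) = 145 + 4Pb. Setting this equal to demand: 694 - 5Pb = 145 + 4Pb, so Pb = 61.
Sellers receive Ps = 61 + 45 = 106; Q' = 694 − 5·61 = 389.
The subsidy expands output by 389 − 289 = 100 past the efficient level; on those units the gap between marginal cost and willingness to pay runs from 0 up to 45.
DWL = ½ × 45 × 100 = 2250.

Deadweight loss = £2250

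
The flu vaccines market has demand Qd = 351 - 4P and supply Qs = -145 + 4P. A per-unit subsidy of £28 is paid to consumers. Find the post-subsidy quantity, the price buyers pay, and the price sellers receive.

Q' = 159; buyers pay £48; sellers receive £76

Pre-subsidy: 351 - 4P = -145 + 4P gives P* = 62, Q* = 103.
With the rebate, buyers effectively pay Pb = Ps − 28, where Ps is the price sellers receive.
Demand in terms of Ps becomes Qd = 351 − 4(Ps − 28) = 463 - 4Ps. Setting this equal to supply: 463 - 4Ps = -145 + 4Ps, so Ps = 76.
Buyers pay Pb = 76 − 28 = 48; Q' = -145 + 4·76 = 159.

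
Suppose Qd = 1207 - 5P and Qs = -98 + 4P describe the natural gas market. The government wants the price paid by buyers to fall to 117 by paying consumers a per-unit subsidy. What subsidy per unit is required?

At a buyer price of 117, quantity demanded is 1207 − 5·117 = 622.
Sellers supply 622 only when they receive Ps with -98 + 4·Ps = 622, i.e. Ps = 180.
s = Ps − Pb = 180 − 117 = 63.

Required subsidy s = 63 per unit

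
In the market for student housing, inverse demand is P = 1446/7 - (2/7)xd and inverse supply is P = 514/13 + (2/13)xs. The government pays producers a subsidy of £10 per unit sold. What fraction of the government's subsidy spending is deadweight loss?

DWL / government spending = 91/3222

Pre-subsidy: 1446/7 - (2/7)x = 514/13 + (2/13)x gives x* = 380 and P* = 98.
With the subsidy, sellers receive Ps = Pb + 10 for each unit, where Pb is the price buyers pay.
On the curves, Pb = 1446/7 - (2/7)x and Ps = 514/13 + (2/13)x; the wedge Ps − Pb = 10 gives 514/13 + (2/13)x − (1446/7 - (2/7)x) = 10, so x' = 402.75.
Then Pb = 1446/7 − (2/7)·402.75 = 91.5 and Ps = 514/13 + (2/13)·402.75 = 101.5.
ΔCS = ½(380 + 402.75)(98 − 91.5) = 2543.9375; ΔPS = ½(380 + 402.75)(101.5 − 98) = 1369.8125.
Government spending = 10 × 402.75 = 4027.5.
DWL = ½ × 10 × (402.75 − 380) = 113.75; fraction = 113.75 / 4027.5 = 91/3222.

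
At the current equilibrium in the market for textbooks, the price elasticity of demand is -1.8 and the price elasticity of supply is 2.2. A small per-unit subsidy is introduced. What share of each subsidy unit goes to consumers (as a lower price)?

For a small subsidy around the equilibrium, the benefit split depends on the relative slopes, which at a point are proportional to the elasticities.
Buyer share = εs/(εs + |εd|) = 2.2/(2.2 + 1.8) = 0.55; seller share = |εd|/(εs + |εd|) = 0.45.

Consumer share = 0.55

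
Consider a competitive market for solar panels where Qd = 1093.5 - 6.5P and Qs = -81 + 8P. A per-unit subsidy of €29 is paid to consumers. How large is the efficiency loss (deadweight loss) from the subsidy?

Pre-subsidy: 1093.5 - 6.5P = -81 + 8P gives P* = 81, Q* = 567.
With the rebate, buyers effectively pay Pb = Ps − 29, where Ps is the price sellers receive.
Demand in terms of Ps becomes Qd = 1093.5 − 6.5(Ps − 29) = 1282 - 6.5Ps. Setting this equal to supply: 1282 - 6.5Ps = -81 + 8Ps, so Ps = 94.
Buyers pay Pb = 94 − 29 = 65; Q' = -81 + 8·94 = 671.
The subsidy expands output by 671 − 567 = 104 past the efficient level; on those units the gap between marginal cost and willingness to pay runs from 0 up to 29.
DWL = ½ × 29 × 104 = 1508.

Deadweight loss = €1508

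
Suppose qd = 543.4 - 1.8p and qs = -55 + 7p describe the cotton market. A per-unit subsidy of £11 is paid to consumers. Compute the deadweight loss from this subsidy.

Deadweight loss = £86.625

Pre-subsidy: 543.4 - 1.8p = -55 + 7p gives p* = 68, q* = 421.
With the rebate, buyers effectively pay pb = ps − 11, where ps is the price sellers receive.
Demand in terms of ps becomes qd = 543.4 − 1.8(ps − 11) = 563.2 - 1.8ps. Setting this equal to supply: 563.2 - 1.8ps = -55 + 7ps, so ps = 70.25.
Buyers pay pb = 70.25 − 11 = 59.25; q' = -55 + 7·70.25 = 436.75.
The subsidy expands output by 436.75 − 421 = 15.75 past the efficient level; on those units the gap between marginal cost and willingness to pay runs from 0 up to 11.
DWL = ½ × 11 × 15.75 = 86.625.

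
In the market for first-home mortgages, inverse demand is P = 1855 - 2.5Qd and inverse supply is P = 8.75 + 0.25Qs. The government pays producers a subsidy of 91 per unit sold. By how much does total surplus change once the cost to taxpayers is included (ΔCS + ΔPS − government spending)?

Pre-subsidy: 1855 - 2.5Q = 8.75 + 0.25Q gives Q* = 7385/11 and P* = 3885/22.
With the subsidy, sellers receive Ps = Pb + 91 for each unit, where Pb is the price buyers pay.
On the curves, Pb = 1855 - 2.5Q and Ps = 8.75 + 0.25Q; the wedge Ps − Pb = 91 gives 8.75 + 0.25Q − (1855 - 2.5Q) = 91, so Q' = 7749/11.
Then Pb = 1855 − 2.5·(7749/11) = 2065/22 and Ps = 8.75 + 0.25·(7749/11) = 4067/22.
ΔCS = ½(7385/11 + 7749/11)(3885/22 − 2065/22) = 6885970/121; ΔPS = ½(7385/11 + 7749/11)(4067/22 − 3885/22) = 688597/121.
Government spending = 91 × 7749/11 = 705159/11.
Net change = 6885970/121 + 688597/121 − 705159/11 = -16562/11. The loss equals the DWL triangle ½·91·364/11.

Net change in total surplus = -16562/11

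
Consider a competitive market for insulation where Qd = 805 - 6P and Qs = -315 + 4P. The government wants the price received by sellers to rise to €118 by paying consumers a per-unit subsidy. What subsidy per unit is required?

Required subsidy s = €10 per unit

At a seller price of 118, quantity supplied is -315 + 4·118 = 157.
Buyers absorb 157 only when they pay Pb with 805 − 6·Pb = 157, i.e. Pb = 108.
s = Ps − Pb = 118 − 108 = 10.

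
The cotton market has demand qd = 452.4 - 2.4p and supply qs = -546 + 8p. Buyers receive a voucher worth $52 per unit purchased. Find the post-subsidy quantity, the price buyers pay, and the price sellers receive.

Pre-subsidy: 452.4 - 2.4p = -546 + 8p gives p* = 96, q* = 222.
With the rebate, buyers effectively pay pb = ps − 52, where ps is the price sellers receive.
Demand in terms of ps becomes qd = 452.4 − 2.4(ps − 52) = 577.2 - 2.4ps. Setting this equal to supply: 577.2 - 2.4ps = -546 + 8ps, so ps = 108.
Buyers pay pb = 108 − 52 = 56; q' = -546 + 8·108 = 318.

q' = 318; buyers pay $56; sellers receive $108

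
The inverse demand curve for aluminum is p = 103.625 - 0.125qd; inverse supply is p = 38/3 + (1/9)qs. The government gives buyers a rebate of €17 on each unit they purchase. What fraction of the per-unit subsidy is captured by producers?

Pre-subsidy: 103.625 - 0.125q = 38/3 + (1/9)q gives q* = 6549/17 and p* = 943/17.
With the rebate, buyers effectively pay pb = ps − 17, where ps is the price sellers receive.
On the curves, pb = 103.625 - 0.125q and ps = 38/3 + (1/9)q; the wedge ps − pb = 17 gives 38/3 + (1/9)q − (103.625 - 0.125q) = 17, so q' = 7773/17.
Then pb = 103.625 − 0.125·(7773/17) = 790/17 and ps = 38/3 + (1/9)·(7773/17) = 1079/17.
Buyers' price falls by p* − pb = 943/17 − 790/17 = 9; sellers' price rises by ps − p* = 1079/17 − 943/17 = 8.
So producers capture 8/17 = 8/17 of each unit of subsidy.

Producer share = 8/17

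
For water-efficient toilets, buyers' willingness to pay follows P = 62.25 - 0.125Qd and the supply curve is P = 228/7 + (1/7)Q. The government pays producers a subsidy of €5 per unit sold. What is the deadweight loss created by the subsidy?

Deadweight loss = 140/3

Pre-subsidy: 62.25 - 0.125Q = 228/7 + (1/7)Q gives Q* = 110.8 and P* = 48.4.
With the subsidy, sellers receive Ps = Pb + 5 for each unit, where Pb is the price buyers pay.
On the curves, Pb = 62.25 - 0.125Q and Ps = 228/7 + (1/7)Q; the wedge Ps − Pb = 5 gives 228/7 + (1/7)Q − (62.25 - 0.125Q) = 5, so Q' = 1942/15.
Then Pb = 62.25 − 0.125·(1942/15) = 691/15 and Ps = 228/7 + (1/7)·(1942/15) = 766/15.
The subsidy expands output by 1942/15 − 110.8 = 56/3 past the efficient level; on those units the gap between marginal cost and willingness to pay runs from 0 up to 5.
DWL = ½ × 5 × 56/3 = 140/3.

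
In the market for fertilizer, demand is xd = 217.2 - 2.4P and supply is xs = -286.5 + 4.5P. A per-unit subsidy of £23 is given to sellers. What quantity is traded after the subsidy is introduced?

x' = 78

Pre-subsidy: 217.2 - 2.4P = -286.5 + 4.5P gives P* = 73, x* = 42.
With the subsidy, sellers receive Ps = Pb + 23 for each unit, where Pb is the price buyers pay.
Supply in terms of Pb becomes xs = -286.5 + 4.5(Pb + 23) = -183 + 4.5Pb. Setting this equal to demand: 217.2 - 2.4Pb = -183 + 4.5Pb, so Pb = 58.
Sellers receive Ps = 58 + 23 = 81; x' = 217.2 − 2.4·58 = 78.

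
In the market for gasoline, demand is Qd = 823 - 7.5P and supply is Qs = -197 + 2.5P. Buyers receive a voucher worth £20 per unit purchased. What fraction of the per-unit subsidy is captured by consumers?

Consumer share = 0.25

Pre-subsidy: 823 - 7.5P = -197 + 2.5P gives P* = 102, Q* = 58.
With the rebate, buyers effectively pay Pb = Ps − 20, where Ps is the price sellers receive.
Demand in terms of Ps becomes Qd = 823 − 7.5(Ps − 20) = 973 - 7.5Ps. Setting this equal to supply: 973 - 7.5Ps = -197 + 2.5Ps, so Ps = 117.
Buyers pay Pb = 117 − 20 = 97; Q' = -197 + 2.5·117 = 95.5.
Buyers' price falls by P* − Pb = 102 − 97 = 5; sellers' price rises by Ps − P* = 117 − 102 = 15.
So consumers capture 5/20 = 0.25 of each unit of subsidy.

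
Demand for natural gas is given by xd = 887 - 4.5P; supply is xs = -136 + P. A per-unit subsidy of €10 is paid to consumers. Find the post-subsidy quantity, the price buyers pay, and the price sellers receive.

Pre-subsidy: 887 - 4.5P = -136 + P gives P* = 186, x* = 50.
With the rebate, buyers effectively pay Pb = Ps − 10, where Ps is the price sellers receive.
Demand in terms of Ps becomes xd = 887 − 4.5(Ps − 10) = 932 - 4.5Ps. Setting this equal to supply: 932 - 4.5Ps = -136 + Ps, so Ps = 2136/11.
Buyers pay Pb = 2136/11 − 10 = 2026/11; x' = -136 + 1·(2136/11) = 640/11.

x' = 640/11; buyers pay 2026/11; sellers receive 2136/11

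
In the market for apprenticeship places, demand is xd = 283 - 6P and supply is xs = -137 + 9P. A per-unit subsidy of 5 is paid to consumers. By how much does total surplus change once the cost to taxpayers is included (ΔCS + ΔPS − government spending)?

Net change in total surplus = -45

Pre-subsidy: 283 - 6P = -137 + 9P gives P* = 28, x* = 115.
With the rebate, buyers effectively pay Pb = Ps − 5, where Ps is the price sellers receive.
Demand in terms of Ps becomes xd = 283 − 6(Ps − 5) = 313 - 6Ps. Setting this equal to supply: 313 - 6Ps = -137 + 9Ps, so Ps = 30.
Buyers pay Pb = 30 − 5 = 25; x' = -137 + 9·30 = 133.
ΔCS = ½(115 + 133)(28 − 25) = 372; ΔPS = ½(115 + 133)(30 − 28) = 248.
Government spending = 5 × 133 = 665.
Net change = 372 + 248 − 665 = -45. The loss equals the DWL triangle ½·5·18.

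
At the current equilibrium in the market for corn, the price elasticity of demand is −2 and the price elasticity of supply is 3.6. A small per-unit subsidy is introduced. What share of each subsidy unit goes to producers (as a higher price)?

For a small subsidy around the equilibrium, the benefit split depends on the relative slopes, which at a point are proportional to the elasticities.
Buyer share = εs/(εs + |εd|) = 3.6/(3.6 + 2) = 9/14; seller share = |εd|/(εs + |εd|) = 5/14.
So producers capture 5/14 of the subsidy.

Producer share = 5/14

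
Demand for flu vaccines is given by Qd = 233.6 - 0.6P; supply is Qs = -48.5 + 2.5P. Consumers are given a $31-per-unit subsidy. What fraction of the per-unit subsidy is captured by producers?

Pre-subsidy: 233.6 - 0.6P = -48.5 + 2.5P gives P* = 91, Q* = 179.
With the rebate, buyers effectively pay Pb = Ps − 31, where Ps is the price sellers receive.
Demand in terms of Ps becomes Qd = 233.6 − 0.6(Ps − 31) = 252.2 - 0.6Ps. Setting this equal to supply: 252.2 - 0.6Ps = -48.5 + 2.5Ps, so Ps = 97.
Buyers pay Pb = 97 − 31 = 66; Q' = -48.5 + 2.5·97 = 194.
Buyers' price falls by P* − Pb = 91 − 66 = 25; sellers' price rises by Ps − P* = 97 − 91 = 6.
So producers capture 6/31 = 6/31 of each unit of subsidy.

Producer share = 6/31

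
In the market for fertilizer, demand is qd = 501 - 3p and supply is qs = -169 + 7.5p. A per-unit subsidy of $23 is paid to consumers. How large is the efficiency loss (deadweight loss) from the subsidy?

Deadweight loss = 7935/14

Pre-subsidy: 501 - 3p = -169 + 7.5p gives p* = 1340/21, q* = 2167/7.
With the rebate, buyers effectively pay pb = ps − 23, where ps is the price sellers receive.
Demand in terms of ps becomes qd = 501 − 3(ps − 23) = 570 - 3ps. Setting this equal to supply: 570 - 3ps = -169 + 7.5ps, so ps = 1478/21.
Buyers pay pb = 1478/21 − 23 = 995/21; q' = -169 + 7.5·(1478/21) = 2512/7.
The subsidy expands output by 2512/7 − 2167/7 = 345/7 past the efficient level; on those units the gap between marginal cost and willingness to pay runs from 0 up to 23.
DWL = ½ × 23 × 345/7 = 7935/14.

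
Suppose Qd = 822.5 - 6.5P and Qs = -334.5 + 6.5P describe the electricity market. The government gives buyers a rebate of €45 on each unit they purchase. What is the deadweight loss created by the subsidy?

Deadweight loss = €3290.625

Pre-subsidy: 822.5 - 6.5P = -334.5 + 6.5P gives P* = 89, Q* = 244.
With the rebate, buyers effectively pay Pb = Ps − 45, where Ps is the price sellers receive.
Demand in terms of Ps becomes Qd = 822.5 − 6.5(Ps − 45) = 1115 - 6.5Ps. Setting this equal to supply: 1115 - 6.5Ps = -334.5 + 6.5Ps, so Ps = 111.5.
Buyers pay Pb = 111.5 − 45 = 66.5; Q' = -334.5 + 6.5·111.5 = 390.25.
The subsidy expands output by 390.25 − 244 = 146.25 past the efficient level; on those units the gap between marginal cost and willingness to pay runs from 0 up to 45.
DWL = ½ × 45 × 146.25 = 3290.625.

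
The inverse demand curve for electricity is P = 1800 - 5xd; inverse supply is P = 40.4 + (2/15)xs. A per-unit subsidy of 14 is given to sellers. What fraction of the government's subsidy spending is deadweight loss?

Pre-subsidy: 1800 - 5x = 40.4 + (2/15)x gives x* = 26394/77 and P* = 6630/77.
With the subsidy, sellers receive Ps = Pb + 14 for each unit, where Pb is the price buyers pay.
On the curves, Pb = 1800 - 5x and Ps = 40.4 + (2/15)x; the wedge Ps − Pb = 14 gives 40.4 + (2/15)x − (1800 - 5x) = 14, so x' = 26604/77.
Then Pb = 1800 − 5·(26604/77) = 5580/77 and Ps = 40.4 + (2/15)·(26604/77) = 6658/77.
ΔCS = ½(26394/77 + 26604/77)(6630/77 − 5580/77) = 32850/7; ΔPS = ½(26394/77 + 26604/77)(6658/77 − 6630/77) = 876/7.
Government spending = 14 × 26604/77 = 53208/11.
DWL = ½ × 14 × (26604/77 − 26394/77) = 210/11; fraction = (210/11) / (53208/11) = 35/8868.

DWL / government spending = 35/8868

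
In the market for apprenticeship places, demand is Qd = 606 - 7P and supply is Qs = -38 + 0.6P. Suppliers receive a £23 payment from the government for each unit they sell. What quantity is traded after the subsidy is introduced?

Pre-subsidy: 606 - 7P = -38 + 0.6P gives P* = 1610/19, Q* = 244/19.
With the subsidy, sellers receive Ps = Pb + 23 for each unit, where Pb is the price buyers pay.
Supply in terms of Pb becomes Qs = -38 + 0.6(Pb + 23) = -24.2 + 0.6Pb. Setting this equal to demand: 606 - 7Pb = -24.2 + 0.6Pb, so Pb = 3151/38.
Sellers receive Ps = 3151/38 + 23 = 4025/38; Q' = 606 − 7·(3151/38) = 971/38.

Q' = 971/38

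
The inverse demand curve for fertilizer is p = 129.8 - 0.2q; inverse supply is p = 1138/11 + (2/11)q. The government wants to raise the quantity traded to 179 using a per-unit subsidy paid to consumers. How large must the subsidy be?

Required subsidy s = 42 per unit

At q = 179, from the demand curve buyers pay pb = 129.8 − 0.2·179 = 94; from the supply curve sellers need ps = 1138/11 + (2/11)·179 = 136.
The subsidy must fill the gap: s = ps − pb = 136 − 94 = 42.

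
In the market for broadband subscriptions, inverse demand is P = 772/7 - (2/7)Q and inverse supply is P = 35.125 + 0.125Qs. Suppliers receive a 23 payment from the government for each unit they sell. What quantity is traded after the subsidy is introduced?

Pre-subsidy: 772/7 - (2/7)Q = 35.125 + 0.125Q gives Q* = 183 and P* = 58.
With the subsidy, sellers receive Ps = Pb + 23 for each unit, where Pb is the price buyers pay.
On the curves, Pb = 772/7 - (2/7)Q and Ps = 35.125 + 0.125Q; the wedge Ps − Pb = 23 gives 35.125 + 0.125Q − (772/7 - (2/7)Q) = 23, so Q' = 239.
Then Pb = 772/7 − (2/7)·239 = 42 and Ps = 35.125 + 0.125·239 = 65.

Q' = 239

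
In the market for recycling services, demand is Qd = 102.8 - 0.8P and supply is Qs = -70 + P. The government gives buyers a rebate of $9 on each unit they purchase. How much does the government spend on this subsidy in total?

Government cost = $270

Pre-subsidy: 102.8 - 0.8P = -70 + P gives P* = 96, Q* = 26.
With the rebate, buyers effectively pay Pb = Ps − 9, where Ps is the price sellers receive.
Demand in terms of Ps becomes Qd = 102.8 − 0.8(Ps − 9) = 110 - 0.8Ps. Setting this equal to supply: 110 - 0.8Ps = -70 + Ps, so Ps = 100.
Buyers pay Pb = 100 − 9 = 91; Q' = -70 + 1·100 = 30.
Government outlay = subsidy × quantity = 9 × 30 = 270.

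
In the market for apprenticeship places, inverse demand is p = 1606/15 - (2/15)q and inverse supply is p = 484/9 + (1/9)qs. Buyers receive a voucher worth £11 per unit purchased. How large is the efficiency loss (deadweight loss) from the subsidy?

Pre-subsidy: 1606/15 - (2/15)q = 484/9 + (1/9)q gives q* = 218 and p* = 78.
With the rebate, buyers effectively pay pb = ps − 11, where ps is the price sellers receive.
On the curves, pb = 1606/15 - (2/15)q and ps = 484/9 + (1/9)q; the wedge ps − pb = 11 gives 484/9 + (1/9)q − (1606/15 - (2/15)q) = 11, so q' = 263.
Then pb = 1606/15 − (2/15)·263 = 72 and ps = 484/9 + (1/9)·263 = 83.
The subsidy expands output by 263 − 218 = 45 past the efficient level; on those units the gap between marginal cost and willingness to pay runs from 0 up to 11.
DWL = ½ × 11 × 45 = 247.5.

Deadweight loss = £247.5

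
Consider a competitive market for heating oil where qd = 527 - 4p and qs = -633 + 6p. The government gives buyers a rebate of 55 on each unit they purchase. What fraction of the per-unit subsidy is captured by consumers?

Consumer share = 0.6

Pre-subsidy: 527 - 4p = -633 + 6p gives p* = 116, q* = 63.
With the rebate, buyers effectively pay pb = ps − 55, where ps is the price sellers receive.
Demand in terms of ps becomes qd = 527 − 4(ps − 55) = 747 - 4ps. Setting this equal to supply: 747 - 4ps = -633 + 6ps, so ps = 138.
Buyers pay pb = 138 − 55 = 83; q' = -633 + 6·138 = 195.
Buyers' price falls by p* − pb = 116 − 83 = 33; sellers' price rises by ps − p* = 138 − 116 = 22.
So consumers capture 33/55 = 0.6 of each unit of subsidy.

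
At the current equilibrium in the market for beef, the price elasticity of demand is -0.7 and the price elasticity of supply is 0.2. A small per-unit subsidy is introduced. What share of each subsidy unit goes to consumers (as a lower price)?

Consumer share = 2/9

For a small subsidy around the equilibrium, the benefit split depends on the relative slopes, which at a point are proportional to the elasticities.
Buyer share = εs/(εs + |εd|) = 0.2/(0.2 + 0.7) = 2/9; seller share = |εd|/(εs + |εd|) = 7/9.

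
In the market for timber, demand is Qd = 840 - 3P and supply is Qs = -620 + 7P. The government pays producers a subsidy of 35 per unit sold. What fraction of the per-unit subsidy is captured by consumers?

Pre-subsidy: 840 - 3P = -620 + 7P gives P* = 146, Q* = 402.
With the subsidy, sellers receive Ps = Pb + 35 for each unit, where Pb is the price buyers pay.
Supply in terms of Pb becomes Qs = -620 + 7(Pb + 35) = -375 + 7Pb. Setting this equal to demand: 840 - 3Pb = -375 + 7Pb, so Pb = 121.5.
Sellers receive Ps = 121.5 + 35 = 156.5; Q' = 840 − 3·121.5 = 475.5.
Buyers' price falls by P* − Pb = 146 − 121.5 = 24.5; sellers' price rises by Ps − P* = 156.5 − 146 = 10.5.
So consumers capture 24.5/35 = 0.7 of each unit of subsidy.

Consumer share = 0.7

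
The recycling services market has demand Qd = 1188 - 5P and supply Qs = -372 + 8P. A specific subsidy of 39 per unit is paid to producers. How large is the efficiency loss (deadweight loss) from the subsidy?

Pre-subsidy: 1188 - 5P = -372 + 8P gives P* = 120, Q* = 588.
With the subsidy, sellers receive Ps = Pb + 39 for each unit, where Pb is the price buyers pay.
Supply in terms of Pb becomes Qs = -372 + 8(Pb + 39) = -60 + 8Pb. Setting this equal to demand: 1188 - 5Pb = -60 + 8Pb, so Pb = 96.
Sellers receive Ps = 96 + 39 = 135; Q' = 1188 − 5·96 = 708.
The subsidy expands output by 708 − 588 = 120 past the efficient level; on those units the gap between marginal cost and willingness to pay runs from 0 up to 39.
DWL = ½ × 39 × 120 = 2340.

Deadweight loss = 2340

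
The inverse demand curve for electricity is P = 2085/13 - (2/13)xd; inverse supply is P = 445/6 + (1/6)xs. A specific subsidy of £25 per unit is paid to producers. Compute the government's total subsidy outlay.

Pre-subsidy: 2085/13 - (2/13)x = 445/6 + (1/6)x gives x* = 269 and P* = 119.
With the subsidy, sellers receive Ps = Pb + 25 for each unit, where Pb is the price buyers pay.
On the curves, Pb = 2085/13 - (2/13)x and Ps = 445/6 + (1/6)x; the wedge Ps − Pb = 25 gives 445/6 + (1/6)x − (2085/13 - (2/13)x) = 25, so x' = 347.
Then Pb = 2085/13 − (2/13)·347 = 107 and Ps = 445/6 + (1/6)·347 = 132.
Government outlay = subsidy × quantity = 25 × 347 = 8675.

Government cost = £8675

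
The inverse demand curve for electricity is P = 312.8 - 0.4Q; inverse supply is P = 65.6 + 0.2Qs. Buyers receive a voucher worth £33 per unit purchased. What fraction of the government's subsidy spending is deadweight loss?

DWL / government spending = 55/934

Pre-subsidy: 312.8 - 0.4Q = 65.6 + 0.2Q gives Q* = 412 and P* = 148.
With the rebate, buyers effectively pay Pb = Ps − 33, where Ps is the price sellers receive.
On the curves, Pb = 312.8 - 0.4Q and Ps = 65.6 + 0.2Q; the wedge Ps − Pb = 33 gives 65.6 + 0.2Q − (312.8 - 0.4Q) = 33, so Q' = 467.
Then Pb = 312.8 − 0.4·467 = 126 and Ps = 65.6 + 0.2·467 = 159.
ΔCS = ½(412 + 467)(148 − 126) = 9669; ΔPS = ½(412 + 467)(159 − 148) = 4834.5.
Government spending = 33 × 467 = 15411.
DWL = ½ × 33 × (467 − 412) = 907.5; fraction = 907.5 / 15411 = 55/934.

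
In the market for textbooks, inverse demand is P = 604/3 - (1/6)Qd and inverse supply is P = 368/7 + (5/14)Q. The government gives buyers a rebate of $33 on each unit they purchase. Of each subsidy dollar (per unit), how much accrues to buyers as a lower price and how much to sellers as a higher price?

Buyers gain $10.5 per unit; sellers gain $22.5 per unit

Pre-subsidy: 604/3 - (1/6)Q = 368/7 + (5/14)Q gives Q* = 284 and P* = 154.
With the rebate, buyers effectively pay Pb = Ps − 33, where Ps is the price sellers receive.
On the curves, Pb = 604/3 - (1/6)Q and Ps = 368/7 + (5/14)Q; the wedge Ps − Pb = 33 gives 368/7 + (5/14)Q − (604/3 - (1/6)Q) = 33, so Q' = 347.
Then Pb = 604/3 − (1/6)·347 = 143.5 and Ps = 368/7 + (5/14)·347 = 176.5.
Buyers' price falls by P* − Pb = 154 − 143.5 = 10.5; sellers' price rises by Ps − P* = 176.5 − 154 = 22.5.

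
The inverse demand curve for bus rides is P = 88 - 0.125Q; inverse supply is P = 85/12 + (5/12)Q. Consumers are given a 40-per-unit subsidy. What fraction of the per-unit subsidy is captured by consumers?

Consumer share = 3/13

Pre-subsidy: 88 - 0.125Q = 85/12 + (5/12)Q gives Q* = 1942/13 and P* = 3605/52.
With the rebate, buyers effectively pay Pb = Ps − 40, where Ps is the price sellers receive.
On the curves, Pb = 88 - 0.125Q and Ps = 85/12 + (5/12)Q; the wedge Ps − Pb = 40 gives 85/12 + (5/12)Q − (88 - 0.125Q) = 40, so Q' = 2902/13.
Then Pb = 88 − 0.125·(2902/13) = 3125/52 and Ps = 85/12 + (5/12)·(2902/13) = 5205/52.
Buyers' price falls by P* − Pb = 3605/52 − 3125/52 = 120/13; sellers' price rises by Ps − P* = 5205/52 − 3605/52 = 400/13.
So consumers capture (120/13)/40 = 3/13 of each unit of subsidy.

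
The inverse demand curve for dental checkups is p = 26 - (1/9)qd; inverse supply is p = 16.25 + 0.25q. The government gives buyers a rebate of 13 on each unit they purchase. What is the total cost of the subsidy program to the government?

Government cost = 819

Pre-subsidy: 26 - (1/9)q = 16.25 + 0.25q gives q* = 27 and p* = 23.
With the rebate, buyers effectively pay pb = ps − 13, where ps is the price sellers receive.
On the curves, pb = 26 - (1/9)q and ps = 16.25 + 0.25q; the wedge ps − pb = 13 gives 16.25 + 0.25q − (26 - (1/9)q) = 13, so q' = 63.
Then pb = 26 − (1/9)·63 = 19 and ps = 16.25 + 0.25·63 = 32.
Government outlay = subsidy × quantity = 13 × 63 = 819.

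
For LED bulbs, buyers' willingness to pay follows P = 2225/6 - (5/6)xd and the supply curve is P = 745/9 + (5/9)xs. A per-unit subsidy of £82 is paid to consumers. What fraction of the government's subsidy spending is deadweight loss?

Pre-subsidy: 2225/6 - (5/6)x = 745/9 + (5/9)x gives x* = 207.4 and P* = 198.
With the rebate, buyers effectively pay Pb = Ps − 82, where Ps is the price sellers receive.
On the curves, Pb = 2225/6 - (5/6)x and Ps = 745/9 + (5/9)x; the wedge Ps − Pb = 82 gives 745/9 + (5/9)x − (2225/6 - (5/6)x) = 82, so x' = 266.44.
Then Pb = 2225/6 − (5/6)·266.44 = 148.8 and Ps = 745/9 + (5/9)·266.44 = 230.8.
ΔCS = ½(207.4 + 266.44)(198 − 148.8) = 11656.464; ΔPS = ½(207.4 + 266.44)(230.8 − 198) = 7770.976.
Government spending = 82 × 266.44 = 21848.08.
DWL = ½ × 82 × (266.44 − 207.4) = 2420.64; fraction = 2420.64 / 21848.08 = 738/6661.

DWL / government spending = 738/6661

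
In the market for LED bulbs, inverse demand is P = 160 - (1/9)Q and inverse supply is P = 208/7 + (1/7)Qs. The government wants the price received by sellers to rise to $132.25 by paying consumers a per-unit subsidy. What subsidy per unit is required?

Required subsidy s = $52 per unit

At a seller price of 132.25, quantity supplied is -208 + 7·132.25 = 717.75.
Buyers absorb 717.75 only when they pay Pb = 160 − (1/9)·717.75 = 80.25.
s = Ps − Pb = 132.25 − 80.25 = 52.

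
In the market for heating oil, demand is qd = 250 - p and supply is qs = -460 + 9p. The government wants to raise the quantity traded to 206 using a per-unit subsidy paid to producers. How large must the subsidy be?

At q = 206, invert demand for the buyer price: pb = (250 − 206)/1 = 44; invert supply for the seller price: ps = (206 − (-460))/9 = 74.
The subsidy must fill the gap: s = ps − pb = 74 − 44 = 30.

Required subsidy s = 30 per unit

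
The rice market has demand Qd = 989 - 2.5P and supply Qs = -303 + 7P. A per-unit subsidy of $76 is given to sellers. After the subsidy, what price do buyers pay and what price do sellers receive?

Buyers pay $80; sellers receive $156

Pre-subsidy: 989 - 2.5P = -303 + 7P gives P* = 136, Q* = 649.
With the subsidy, sellers receive Ps = Pb + 76 for each unit, where Pb is the price buyers pay.
Supply in terms of Pb becomes Qs = -303 + 7(Pb + 76) = 229 + 7Pb. Setting this equal to demand: 989 - 2.5Pb = 229 + 7Pb, so Pb = 80.
Sellers receive Ps = 80 + 76 = 156; Q' = 989 − 2.5·80 = 789.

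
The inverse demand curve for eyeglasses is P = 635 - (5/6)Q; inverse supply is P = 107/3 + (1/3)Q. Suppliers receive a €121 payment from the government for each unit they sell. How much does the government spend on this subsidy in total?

Government cost = 522962/7

Pre-subsidy: 635 - (5/6)Q = 107/3 + (1/3)Q gives Q* = 3596/7 and P* = 4345/21.
With the subsidy, sellers receive Ps = Pb + 121 for each unit, where Pb is the price buyers pay.
On the curves, Pb = 635 - (5/6)Q and Ps = 107/3 + (1/3)Q; the wedge Ps − Pb = 121 gives 107/3 + (1/3)Q − (635 - (5/6)Q) = 121, so Q' = 4322/7.
Then Pb = 635 − (5/6)·(4322/7) = 2530/21 and Ps = 107/3 + (1/3)·(4322/7) = 5071/21.
Government outlay = subsidy × quantity = 121 × 4322/7 = 522962/7.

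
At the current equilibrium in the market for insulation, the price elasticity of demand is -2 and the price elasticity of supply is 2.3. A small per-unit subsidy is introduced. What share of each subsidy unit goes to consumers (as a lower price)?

Consumer share = 23/43

For a small subsidy around the equilibrium, the benefit split depends on the relative slopes, which at a point are proportional to the elasticities.
Buyer share = εs/(εs + |εd|) = 2.3/(2.3 + 2) = 23/43; seller share = |εd|/(εs + |εd|) = 20/43.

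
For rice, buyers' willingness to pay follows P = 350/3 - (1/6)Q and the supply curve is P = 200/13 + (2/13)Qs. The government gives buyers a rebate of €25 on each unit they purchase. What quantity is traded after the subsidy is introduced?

Pre-subsidy: 350/3 - (1/6)Q = 200/13 + (2/13)Q gives Q* = 316 and P* = 64.
With the rebate, buyers effectively pay Pb = Ps − 25, where Ps is the price sellers receive.
On the curves, Pb = 350/3 - (1/6)Q and Ps = 200/13 + (2/13)Q; the wedge Ps − Pb = 25 gives 200/13 + (2/13)Q − (350/3 - (1/6)Q) = 25, so Q' = 394.
Then Pb = 350/3 − (1/6)·394 = 51 and Ps = 200/13 + (2/13)·394 = 76.

Q' = 394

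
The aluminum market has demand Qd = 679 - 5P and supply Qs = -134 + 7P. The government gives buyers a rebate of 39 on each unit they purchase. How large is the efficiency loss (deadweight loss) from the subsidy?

Deadweight loss = 2218.125

Pre-subsidy: 679 - 5P = -134 + 7P gives P* = 67.75, Q* = 340.25.
With the rebate, buyers effectively pay Pb = Ps − 39, where Ps is the price sellers receive.
Demand in terms of Ps becomes Qd = 679 − 5(Ps − 39) = 874 - 5Ps. Setting this equal to supply: 874 - 5Ps = -134 + 7Ps, so Ps = 84.
Buyers pay Pb = 84 − 39 = 45; Q' = -134 + 7·84 = 454.
The subsidy expands output by 454 − 340.25 = 113.75 past the efficient level; on those units the gap between marginal cost and willingness to pay runs from 0 up to 39.
DWL = ½ × 39 × 113.75 = 2218.125.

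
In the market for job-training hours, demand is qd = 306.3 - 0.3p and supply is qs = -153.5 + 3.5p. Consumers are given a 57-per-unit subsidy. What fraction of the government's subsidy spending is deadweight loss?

DWL / government spending = 7/254

Pre-subsidy: 306.3 - 0.3p = -153.5 + 3.5p gives p* = 121, q* = 270.
With the rebate, buyers effectively pay pb = ps − 57, where ps is the price sellers receive.
Demand in terms of ps becomes qd = 306.3 − 0.3(ps − 57) = 323.4 - 0.3ps. Setting this equal to supply: 323.4 - 0.3ps = -153.5 + 3.5ps, so ps = 125.5.
Buyers pay pb = 125.5 − 57 = 68.5; q' = -153.5 + 3.5·125.5 = 285.75.
ΔCS = ½(270 + 285.75)(121 − 68.5) = 14588.4375; ΔPS = ½(270 + 285.75)(125.5 − 121) = 1250.4375.
Government spending = 57 × 285.75 = 16287.75.
DWL = ½ × 57 × (285.75 − 270) = 448.875; fraction = 448.875 / 16287.75 = 7/254.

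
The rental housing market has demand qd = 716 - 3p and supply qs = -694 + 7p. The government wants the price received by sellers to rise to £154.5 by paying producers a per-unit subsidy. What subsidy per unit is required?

Required subsidy s = £45 per unit

At a seller price of 154.5, quantity supplied is -694 + 7·154.5 = 387.5.
Buyers absorb 387.5 only when they pay pb with 716 − 3·pb = 387.5, i.e. pb = 109.5.
s = ps − pb = 154.5 − 109.5 = 45.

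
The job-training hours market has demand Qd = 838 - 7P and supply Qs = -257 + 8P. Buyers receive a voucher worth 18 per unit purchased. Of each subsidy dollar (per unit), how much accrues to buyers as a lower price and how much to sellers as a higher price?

Buyers gain 9.6 per unit; sellers gain 8.4 per unit

Pre-subsidy: 838 - 7P = -257 + 8P gives P* = 73, Q* = 327.
With the rebate, buyers effectively pay Pb = Ps − 18, where Ps is the price sellers receive.
Demand in terms of Ps becomes Qd = 838 − 7(Ps − 18) = 964 - 7Ps. Setting this equal to supply: 964 - 7Ps = -257 + 8Ps, so Ps = 81.4.
Buyers pay Pb = 81.4 − 18 = 63.4; Q' = -257 + 8·81.4 = 394.2.
Buyers' price falls by P* − Pb = 73 − 63.4 = 9.6; sellers' price rises by Ps − P* = 81.4 − 73 = 8.4.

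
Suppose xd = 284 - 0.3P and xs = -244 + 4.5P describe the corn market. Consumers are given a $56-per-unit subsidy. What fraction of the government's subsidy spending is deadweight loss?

DWL / government spending = 63/2134

Pre-subsidy: 284 - 0.3P = -244 + 4.5P gives P* = 110, x* = 251.
With the rebate, buyers effectively pay Pb = Ps − 56, where Ps is the price sellers receive.
Demand in terms of Ps becomes xd = 284 − 0.3(Ps − 56) = 300.8 - 0.3Ps. Setting this equal to supply: 300.8 - 0.3Ps = -244 + 4.5Ps, so Ps = 113.5.
Buyers pay Pb = 113.5 − 56 = 57.5; x' = -244 + 4.5·113.5 = 266.75.
ΔCS = ½(251 + 266.75)(110 − 57.5) = 13590.9375; ΔPS = ½(251 + 266.75)(113.5 − 110) = 906.0625.
Government spending = 56 × 266.75 = 14938.
DWL = ½ × 56 × (266.75 − 251) = 441; fraction = 441 / 14938 = 63/2134.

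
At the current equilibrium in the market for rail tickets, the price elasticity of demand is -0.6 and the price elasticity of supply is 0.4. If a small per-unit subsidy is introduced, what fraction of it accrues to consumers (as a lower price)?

Consumer share = 0.4

For a small subsidy around the equilibrium, the benefit split depends on the relative slopes, which at a point are proportional to the elasticities.
Buyer share = εs/(εs + |εd|) = 0.4/(0.4 + 0.6) = 0.4; seller share = |εd|/(εs + |εd|) = 0.6.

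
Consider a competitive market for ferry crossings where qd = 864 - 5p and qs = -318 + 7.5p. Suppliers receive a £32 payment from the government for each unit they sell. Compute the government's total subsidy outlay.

Government cost = £15590.4

Pre-subsidy: 864 - 5p = -318 + 7.5p gives p* = 94.56, q* = 391.2.
With the subsidy, sellers receive ps = pb + 32 for each unit, where pb is the price buyers pay.
Supply in terms of pb becomes qs = -318 + 7.5(pb + 32) = -78 + 7.5pb. Setting this equal to demand: 864 - 5pb = -78 + 7.5pb, so pb = 75.36.
Sellers receive ps = 75.36 + 32 = 107.36; q' = 864 − 5·75.36 = 487.2.
Government outlay = subsidy × quantity = 32 × 487.2 = 15590.4.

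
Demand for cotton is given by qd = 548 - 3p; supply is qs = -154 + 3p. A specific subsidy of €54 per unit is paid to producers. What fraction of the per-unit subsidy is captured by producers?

Producer share = 0.5

Pre-subsidy: 548 - 3p = -154 + 3p gives p* = 117, q* = 197.
With the subsidy, sellers receive ps = pb + 54 for each unit, where pb is the price buyers pay.
Supply in terms of pb becomes qs = -154 + 3(pb + 54) = 8 + 3pb. Setting this equal to demand: 548 - 3pb = 8 + 3pb, so pb = 90.
Sellers receive ps = 90 + 54 = 144; q' = 548 − 3·90 = 278.
Buyers' price falls by p* − pb = 117 − 90 = 27; sellers' price rises by ps − p* = 144 − 117 = 27.
So producers capture 27/54 = 0.5 of each unit of subsidy.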